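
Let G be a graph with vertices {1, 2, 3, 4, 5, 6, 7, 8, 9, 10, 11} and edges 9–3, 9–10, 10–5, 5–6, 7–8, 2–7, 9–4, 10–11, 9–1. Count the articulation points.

Removing 5 increases the component count from 2 to 3, so 5 is a cut vertex.
Removing 7 increases the component count from 2 to 3, so 7 is a cut vertex.
Removing 9 increases the component count from 2 to 5, so 9 is a cut vertex.
Likewise 10 is a cut vertex.
By contrast removing 1 leaves 2 components; it is not a cut vertex. No other vertex is a cut vertex either.

4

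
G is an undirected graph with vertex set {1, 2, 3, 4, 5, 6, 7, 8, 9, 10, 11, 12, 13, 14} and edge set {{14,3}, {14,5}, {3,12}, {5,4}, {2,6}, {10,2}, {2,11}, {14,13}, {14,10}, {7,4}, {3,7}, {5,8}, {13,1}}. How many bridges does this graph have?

8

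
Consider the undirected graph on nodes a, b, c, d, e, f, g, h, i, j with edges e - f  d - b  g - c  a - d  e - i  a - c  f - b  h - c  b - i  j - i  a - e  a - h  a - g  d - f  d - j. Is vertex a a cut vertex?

Deleting a raises the number of components from 1 to 2, so a is a cut vertex.

Yes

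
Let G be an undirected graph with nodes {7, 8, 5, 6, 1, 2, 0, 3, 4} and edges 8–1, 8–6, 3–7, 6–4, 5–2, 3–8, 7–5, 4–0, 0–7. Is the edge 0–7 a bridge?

No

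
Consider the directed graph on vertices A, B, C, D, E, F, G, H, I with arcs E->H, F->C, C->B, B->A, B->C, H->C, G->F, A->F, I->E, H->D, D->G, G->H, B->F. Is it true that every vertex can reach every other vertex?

No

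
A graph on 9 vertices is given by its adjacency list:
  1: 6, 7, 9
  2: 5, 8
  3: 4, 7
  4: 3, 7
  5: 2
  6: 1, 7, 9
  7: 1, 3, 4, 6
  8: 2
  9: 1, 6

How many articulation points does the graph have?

Removing 2 increases the component count from 2 to 3, so 2 is a cut vertex.
Removing 7 increases the component count from 2 to 3, so 7 is a cut vertex.
By contrast removing 4 leaves 2 components; it is not a cut vertex. No other vertex is a cut vertex either.

2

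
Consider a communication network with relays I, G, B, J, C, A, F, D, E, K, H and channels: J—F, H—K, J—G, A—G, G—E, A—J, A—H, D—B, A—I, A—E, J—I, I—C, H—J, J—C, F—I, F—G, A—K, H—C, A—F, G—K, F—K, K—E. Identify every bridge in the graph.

B-D

The edges on the cycle A-H-K-F-J-A are not bridges since each lies on that cycle.
But removing D—B disconnects D from B — this is a bridge.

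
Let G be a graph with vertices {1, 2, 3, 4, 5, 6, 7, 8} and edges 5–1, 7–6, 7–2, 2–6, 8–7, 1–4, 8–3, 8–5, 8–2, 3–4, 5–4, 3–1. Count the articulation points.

Removing 8 increases the component count from 1 to 2, so 8 is a cut vertex.
By contrast removing 3 leaves 1 component; it is not a cut vertex. No other vertex is a cut vertex either.

1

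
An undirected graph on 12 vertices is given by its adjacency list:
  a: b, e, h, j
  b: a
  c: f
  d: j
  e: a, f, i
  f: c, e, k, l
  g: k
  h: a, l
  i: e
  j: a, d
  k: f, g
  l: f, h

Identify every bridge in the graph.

The edges on the cycle h-l-f-e-a-h are not bridges since each lies on that cycle.
But removing d-j disconnects d from j; removing f-c disconnects f from c; removing f-k disconnects f from k; removing g-k disconnects g from k — these are bridges.
In total 7 edges are bridges.

a-b, a-j, c-f, d-j, e-i, f-k, g-k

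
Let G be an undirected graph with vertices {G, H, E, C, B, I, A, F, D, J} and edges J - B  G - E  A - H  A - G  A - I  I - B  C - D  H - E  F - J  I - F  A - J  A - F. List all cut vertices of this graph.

A

Removing A increases the component count from 2 to 3, so A is a cut vertex.
By contrast removing G leaves 2 components; it is not a cut vertex. No other vertex is a cut vertex either.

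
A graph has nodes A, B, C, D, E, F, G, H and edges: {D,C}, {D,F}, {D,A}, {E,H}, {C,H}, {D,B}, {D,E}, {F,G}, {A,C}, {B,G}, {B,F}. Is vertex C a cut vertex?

Deleting C leaves 1 component (was 1) (its neighbors A, D, H remain connected to each other), so C is not a cut vertex.

No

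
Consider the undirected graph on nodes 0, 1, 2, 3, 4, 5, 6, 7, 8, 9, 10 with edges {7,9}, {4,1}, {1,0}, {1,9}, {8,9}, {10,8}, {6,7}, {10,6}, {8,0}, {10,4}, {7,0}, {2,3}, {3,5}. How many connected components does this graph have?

2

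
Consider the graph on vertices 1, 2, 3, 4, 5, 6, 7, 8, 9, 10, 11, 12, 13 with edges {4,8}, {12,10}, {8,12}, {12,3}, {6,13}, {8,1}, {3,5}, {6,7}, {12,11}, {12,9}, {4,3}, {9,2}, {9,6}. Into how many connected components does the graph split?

Starting from 1 we can reach 1, 2, 3, 4, 5, 6, 7, 8, 9, 10, 11, 12, 13. That is one component of size 13.
Total: 1 component.

1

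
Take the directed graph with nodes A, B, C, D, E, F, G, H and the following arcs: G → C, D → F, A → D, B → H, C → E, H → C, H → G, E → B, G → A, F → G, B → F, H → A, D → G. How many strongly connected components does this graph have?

{A, B, C, D, E, F, G, H} are all mutually reachable — one SCC of size 8.
That gives 1 strongly connected component.

1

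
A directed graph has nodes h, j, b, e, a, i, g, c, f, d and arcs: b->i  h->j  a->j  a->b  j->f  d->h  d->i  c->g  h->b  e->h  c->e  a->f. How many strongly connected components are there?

{e} is an SCC by itself.
{b} is an SCC by itself.
{c} is an SCC by itself.
{h} is an SCC by itself.
{i} is an SCC by itself.
(and 5 more singleton SCCs)
That gives 10 strongly connected components.

10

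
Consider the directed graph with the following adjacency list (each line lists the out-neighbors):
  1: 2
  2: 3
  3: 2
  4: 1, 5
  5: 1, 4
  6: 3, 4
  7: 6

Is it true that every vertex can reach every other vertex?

No

There is no directed path from 3 to 4, so the graph is not strongly connected.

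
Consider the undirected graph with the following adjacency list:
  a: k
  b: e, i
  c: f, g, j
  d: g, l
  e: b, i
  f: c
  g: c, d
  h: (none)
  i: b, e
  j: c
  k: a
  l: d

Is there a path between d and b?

No

The component containing d is {c, d, f, g, j, l}, and b is not in it.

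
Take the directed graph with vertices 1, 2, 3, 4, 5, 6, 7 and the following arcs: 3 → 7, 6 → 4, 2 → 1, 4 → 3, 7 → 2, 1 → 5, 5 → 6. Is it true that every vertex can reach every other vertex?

From 2 we can reach every vertex (1, 2, 3, 4, 5, 6, 7), and every vertex can reach 2 (1, 2, 3, 4, 5, 6, 7). So the whole graph is one strongly connected component.

Yes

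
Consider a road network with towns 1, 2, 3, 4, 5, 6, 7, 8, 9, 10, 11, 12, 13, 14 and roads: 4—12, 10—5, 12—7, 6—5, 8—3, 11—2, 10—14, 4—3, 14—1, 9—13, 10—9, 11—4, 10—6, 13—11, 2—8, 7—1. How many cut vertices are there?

1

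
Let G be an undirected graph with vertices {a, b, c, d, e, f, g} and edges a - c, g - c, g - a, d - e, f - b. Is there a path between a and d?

No

The component containing a is {a, c, g}, and d is not in it.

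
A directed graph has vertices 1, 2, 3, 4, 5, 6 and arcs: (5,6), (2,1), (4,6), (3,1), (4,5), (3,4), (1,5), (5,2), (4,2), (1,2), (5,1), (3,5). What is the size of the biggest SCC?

{1, 2, 5} are all mutually reachable — one SCC of size 3.
{6} is an SCC by itself.
{3} is an SCC by itself.
{4} is an SCC by itself.
The largest has 3 vertices.

3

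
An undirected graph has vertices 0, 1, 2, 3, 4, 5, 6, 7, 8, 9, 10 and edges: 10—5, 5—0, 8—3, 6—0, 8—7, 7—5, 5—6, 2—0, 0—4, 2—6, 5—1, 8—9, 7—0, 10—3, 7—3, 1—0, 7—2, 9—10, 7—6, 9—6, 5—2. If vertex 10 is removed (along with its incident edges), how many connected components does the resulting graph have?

With 10 gone, the remaining components are: {0, 1, 2, 3, 4, 5, 6, 7, 8, 9}.
That is 1 component.

1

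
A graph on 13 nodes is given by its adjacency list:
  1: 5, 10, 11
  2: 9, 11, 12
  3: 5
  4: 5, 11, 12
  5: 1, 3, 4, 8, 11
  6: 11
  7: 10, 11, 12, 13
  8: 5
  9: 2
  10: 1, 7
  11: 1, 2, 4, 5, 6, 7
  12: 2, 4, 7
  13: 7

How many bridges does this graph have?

The edges on the cycle 11-5-1-10-7-11 are not bridges since each lies on that cycle.
But removing 11-6 disconnects 11 from 6; removing 5-3 disconnects 5 from 3; removing 5-8 disconnects 5 from 8; removing 7-13 disconnects 7 from 13 — these are bridges.
In total 5 edges are bridges.

5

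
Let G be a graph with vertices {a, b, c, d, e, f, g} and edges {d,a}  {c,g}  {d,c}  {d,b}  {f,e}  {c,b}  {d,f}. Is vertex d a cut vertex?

Deleting d raises the number of components from 1 to 3, so d is a cut vertex.

Yes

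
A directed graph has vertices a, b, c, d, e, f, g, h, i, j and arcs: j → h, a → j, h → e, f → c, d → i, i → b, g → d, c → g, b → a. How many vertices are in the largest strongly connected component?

{f} is an SCC by itself.
{c} is an SCC by itself.
{i} is an SCC by itself.
{a} is an SCC by itself.
{h} is an SCC by itself.
(and 5 more singleton SCCs)
The largest has 1 vertex.

1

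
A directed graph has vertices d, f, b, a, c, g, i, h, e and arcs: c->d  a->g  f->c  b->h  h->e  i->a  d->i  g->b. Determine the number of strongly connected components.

{d} is an SCC by itself.
{g} is an SCC by itself.
{i} is an SCC by itself.
{b} is an SCC by itself.
{c} is an SCC by itself.
(and 4 more singleton SCCs)
That gives 9 strongly connected components.

9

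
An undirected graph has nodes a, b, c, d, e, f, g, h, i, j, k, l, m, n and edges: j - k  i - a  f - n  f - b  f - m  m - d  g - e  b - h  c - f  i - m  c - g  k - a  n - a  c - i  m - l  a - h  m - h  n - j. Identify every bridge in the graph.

The edges on the cycle c-i-m-f-c are not bridges since each lies on that cycle.
But removing l - m disconnects l from m; removing c - g disconnects c from g; removing d - m disconnects d from m; removing g - e disconnects g from e — these are bridges.

c-g, d-m, e-g, l-m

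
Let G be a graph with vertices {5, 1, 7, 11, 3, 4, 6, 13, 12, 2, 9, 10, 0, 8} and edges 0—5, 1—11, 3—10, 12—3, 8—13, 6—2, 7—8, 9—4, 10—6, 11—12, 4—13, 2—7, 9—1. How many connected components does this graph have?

2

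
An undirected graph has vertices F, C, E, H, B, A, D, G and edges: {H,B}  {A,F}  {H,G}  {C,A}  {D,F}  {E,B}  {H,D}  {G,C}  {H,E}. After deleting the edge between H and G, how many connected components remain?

1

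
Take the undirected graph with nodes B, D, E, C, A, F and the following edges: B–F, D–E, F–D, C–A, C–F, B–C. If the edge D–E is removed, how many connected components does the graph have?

2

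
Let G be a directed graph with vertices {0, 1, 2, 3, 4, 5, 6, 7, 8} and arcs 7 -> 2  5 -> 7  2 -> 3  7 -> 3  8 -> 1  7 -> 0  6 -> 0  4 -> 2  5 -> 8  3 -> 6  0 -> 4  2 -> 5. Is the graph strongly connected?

There is no directed path from 8 to 2, so the graph is not strongly connected.

No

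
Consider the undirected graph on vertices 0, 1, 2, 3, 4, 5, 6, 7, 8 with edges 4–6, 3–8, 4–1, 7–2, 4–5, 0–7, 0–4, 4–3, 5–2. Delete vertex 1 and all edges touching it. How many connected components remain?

1

With 1 gone, the remaining components are: {0, 2, 3, 4, 5, 6, 7, 8}.
That is 1 component.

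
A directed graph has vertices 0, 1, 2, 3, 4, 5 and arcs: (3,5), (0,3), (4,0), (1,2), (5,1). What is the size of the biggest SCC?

1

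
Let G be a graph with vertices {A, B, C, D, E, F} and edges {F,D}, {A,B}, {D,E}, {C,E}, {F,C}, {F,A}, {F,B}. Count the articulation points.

1

Removing F increases the component count from 1 to 2, so F is a cut vertex.
By contrast removing D leaves 1 component; it is not a cut vertex. No other vertex is a cut vertex either.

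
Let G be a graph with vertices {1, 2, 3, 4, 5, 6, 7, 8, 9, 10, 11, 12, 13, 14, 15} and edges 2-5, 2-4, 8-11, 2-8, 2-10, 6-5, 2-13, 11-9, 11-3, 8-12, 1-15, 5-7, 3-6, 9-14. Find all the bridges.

1-15, 10-2, 11-9, 12-8, 13-2, 14-9, 2-4, 5-7

The edges on the cycle 2-8-11-3-6-5-2 are not bridges since each lies on that cycle.
But removing 9-11 disconnects 9 from 11; removing 9-14 disconnects 9 from 14; removing 2-10 disconnects 2 from 10; removing 1-15 disconnects 1 from 15 — these are bridges.
In total 8 edges are bridges.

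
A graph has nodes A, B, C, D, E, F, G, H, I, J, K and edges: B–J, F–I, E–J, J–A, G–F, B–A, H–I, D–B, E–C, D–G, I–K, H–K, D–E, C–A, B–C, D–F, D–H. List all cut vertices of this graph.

D

Removing D increases the component count from 1 to 2, so D is a cut vertex.
By contrast removing C leaves 1 component; it is not a cut vertex. No other vertex is a cut vertex either.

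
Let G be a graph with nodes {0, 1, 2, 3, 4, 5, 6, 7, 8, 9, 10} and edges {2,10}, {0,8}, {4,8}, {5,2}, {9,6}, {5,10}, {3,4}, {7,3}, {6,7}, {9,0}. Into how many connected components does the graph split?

3

1 is isolated — a component by itself.
Starting from 2 we can reach 2, 5, 10. That is one component of size 3.
Starting from 0 we can reach 0, 3, 4, 6, 7, 8, 9. That is one component of size 7.
Total: 3 components.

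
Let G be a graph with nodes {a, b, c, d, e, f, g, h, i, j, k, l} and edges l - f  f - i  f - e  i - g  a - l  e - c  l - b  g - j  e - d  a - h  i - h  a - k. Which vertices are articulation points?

a, e, f, g, i, l

Removing a increases the component count from 1 to 2, so a is a cut vertex.
Removing e increases the component count from 1 to 3, so e is a cut vertex.
Removing f increases the component count from 1 to 2, so f is a cut vertex.
Likewise g, i, l are cut vertices.
By contrast removing b leaves 1 component; it is not a cut vertex. No other vertex is a cut vertex either.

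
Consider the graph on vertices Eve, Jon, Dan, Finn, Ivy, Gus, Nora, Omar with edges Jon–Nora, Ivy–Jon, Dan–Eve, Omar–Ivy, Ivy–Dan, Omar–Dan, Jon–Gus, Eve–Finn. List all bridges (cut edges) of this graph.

The edges on the cycle Omar-Ivy-Dan-Omar are not bridges since each lies on that cycle.
But removing Jon–Nora disconnects Jon from Nora; removing Dan–Eve disconnects Dan from Eve; removing Jon–Gus disconnects Jon from Gus; removing Ivy–Jon disconnects Ivy from Jon — these are bridges.
In total 5 edges are bridges.

Dan-Eve, Eve-Finn, Gus-Jon, Ivy-Jon, Jon-Nora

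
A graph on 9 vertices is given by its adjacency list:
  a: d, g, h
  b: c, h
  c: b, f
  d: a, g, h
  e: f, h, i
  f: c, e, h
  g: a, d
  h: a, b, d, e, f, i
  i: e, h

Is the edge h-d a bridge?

No

After removing h-d, the path h-a-d still connects them, so the edge is not a bridge.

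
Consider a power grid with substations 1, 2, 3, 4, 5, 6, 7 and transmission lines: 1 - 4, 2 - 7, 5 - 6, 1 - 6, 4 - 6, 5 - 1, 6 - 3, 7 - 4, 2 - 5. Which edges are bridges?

3-6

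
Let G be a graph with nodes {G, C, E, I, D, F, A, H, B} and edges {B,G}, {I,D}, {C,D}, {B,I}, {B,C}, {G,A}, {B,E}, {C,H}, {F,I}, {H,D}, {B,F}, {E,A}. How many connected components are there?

1

Starting from A we can reach A, B, C, D, E, F, G, H, I. That is one component of size 9.
Total: 1 component.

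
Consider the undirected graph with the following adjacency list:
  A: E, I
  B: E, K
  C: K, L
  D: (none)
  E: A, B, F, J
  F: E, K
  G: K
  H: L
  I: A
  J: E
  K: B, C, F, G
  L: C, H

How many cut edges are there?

The edges on the cycle B-K-F-E-B are not bridges since each lies on that cycle.
But removing K-C disconnects K from C; removing C-L disconnects C from L; removing A-I disconnects A from I; removing J-E disconnects J from E — these are bridges.
In total 7 edges are bridges.

7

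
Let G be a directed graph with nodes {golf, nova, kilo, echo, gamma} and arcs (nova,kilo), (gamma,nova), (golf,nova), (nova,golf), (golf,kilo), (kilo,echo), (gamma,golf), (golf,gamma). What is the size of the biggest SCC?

{golf, nova, gamma} are all mutually reachable — one SCC of size 3.
{kilo} is an SCC by itself.
{echo} is an SCC by itself.
The largest has 3 vertices.

3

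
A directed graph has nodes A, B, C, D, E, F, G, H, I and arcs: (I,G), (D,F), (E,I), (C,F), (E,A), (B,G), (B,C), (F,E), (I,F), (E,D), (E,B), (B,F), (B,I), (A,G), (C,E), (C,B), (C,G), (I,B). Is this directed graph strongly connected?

No

There is no directed path from I to H, so the graph is not strongly connected.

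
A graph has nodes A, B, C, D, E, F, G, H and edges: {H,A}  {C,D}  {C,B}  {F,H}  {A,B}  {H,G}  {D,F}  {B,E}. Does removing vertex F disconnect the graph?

No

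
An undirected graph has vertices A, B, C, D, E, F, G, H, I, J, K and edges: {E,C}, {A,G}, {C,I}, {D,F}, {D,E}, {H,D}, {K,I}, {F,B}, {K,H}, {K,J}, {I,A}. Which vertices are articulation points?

Removing A increases the component count from 1 to 2, so A is a cut vertex.
Removing D increases the component count from 1 to 2, so D is a cut vertex.
Removing F increases the component count from 1 to 2, so F is a cut vertex.
Likewise I, K are cut vertices.
By contrast removing J leaves 1 component; it is not a cut vertex. No other vertex is a cut vertex either.

A, D, F, I, K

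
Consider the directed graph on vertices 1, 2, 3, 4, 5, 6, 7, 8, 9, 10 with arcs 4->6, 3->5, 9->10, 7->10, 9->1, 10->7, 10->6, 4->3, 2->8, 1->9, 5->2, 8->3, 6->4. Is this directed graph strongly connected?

There is no directed path from 7 to 1, so the graph is not strongly connected.

No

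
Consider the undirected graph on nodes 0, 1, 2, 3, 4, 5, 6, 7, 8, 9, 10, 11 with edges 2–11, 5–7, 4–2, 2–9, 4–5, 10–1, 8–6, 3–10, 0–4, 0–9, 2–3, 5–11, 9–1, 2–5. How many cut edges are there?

The edges on the cycle 0-4-2-3-10-1-9-0 are not bridges since each lies on that cycle.
But removing 5–7 disconnects 5 from 7; removing 8–6 disconnects 8 from 6 — these are bridges.
That makes 2 bridges.

2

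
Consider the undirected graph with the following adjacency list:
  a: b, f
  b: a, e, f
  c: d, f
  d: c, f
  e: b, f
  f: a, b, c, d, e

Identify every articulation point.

f

Removing f increases the component count from 1 to 2, so f is a cut vertex.
By contrast removing d leaves 1 component; it is not a cut vertex. No other vertex is a cut vertex either.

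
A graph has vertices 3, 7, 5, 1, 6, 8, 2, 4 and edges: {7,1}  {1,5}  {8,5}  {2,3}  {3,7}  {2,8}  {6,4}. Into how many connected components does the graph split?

2

Starting from 4 we can reach 4, 6. That is one component of size 2.
Starting from 1 we can reach 1, 2, 3, 5, 7, 8. That is one component of size 6.
Total: 2 components.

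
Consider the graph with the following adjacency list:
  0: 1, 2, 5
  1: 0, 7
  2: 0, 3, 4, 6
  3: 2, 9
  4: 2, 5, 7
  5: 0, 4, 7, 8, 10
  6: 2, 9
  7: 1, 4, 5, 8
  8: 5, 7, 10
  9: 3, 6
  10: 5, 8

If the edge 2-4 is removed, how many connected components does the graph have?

1

2 and 4 are still connected via 2-0-5-4, so the component count stays at 1.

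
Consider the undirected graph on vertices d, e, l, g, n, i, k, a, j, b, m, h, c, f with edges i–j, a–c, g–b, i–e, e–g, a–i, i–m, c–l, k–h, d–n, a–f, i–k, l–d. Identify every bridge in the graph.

a-c, a-f, a-i, b-g, c-l, d-l, d-n, e-g, e-i, h-k, i-j, i-k, i-m

removing i–e disconnects i from e; removing c–l disconnects c from l; removing a–f disconnects a from f; removing l–d disconnects l from d — these are bridges.
In total 13 edges are bridges.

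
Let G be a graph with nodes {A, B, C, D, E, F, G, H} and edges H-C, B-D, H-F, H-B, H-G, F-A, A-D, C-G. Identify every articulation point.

Removing H increases the component count from 2 to 3, so H is a cut vertex.
By contrast removing G leaves 2 components; it is not a cut vertex. No other vertex is a cut vertex either.

H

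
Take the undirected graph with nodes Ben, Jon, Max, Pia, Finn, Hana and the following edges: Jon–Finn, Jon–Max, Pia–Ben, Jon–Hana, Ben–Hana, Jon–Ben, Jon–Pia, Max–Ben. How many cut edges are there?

1

The edges on the cycle Jon-Max-Ben-Pia-Jon are not bridges since each lies on that cycle.
But removing Jon–Finn disconnects Jon from Finn — this is a bridge.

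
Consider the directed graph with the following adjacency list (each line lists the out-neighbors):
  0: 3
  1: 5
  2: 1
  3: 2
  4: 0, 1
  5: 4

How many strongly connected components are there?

1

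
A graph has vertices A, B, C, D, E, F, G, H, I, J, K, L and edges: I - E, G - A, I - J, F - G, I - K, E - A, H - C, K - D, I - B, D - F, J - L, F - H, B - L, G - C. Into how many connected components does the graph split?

1

Starting from A we can reach A, B, C, D, E, F, G, H, I, J, K, L. That is one component of size 12.
Total: 1 component.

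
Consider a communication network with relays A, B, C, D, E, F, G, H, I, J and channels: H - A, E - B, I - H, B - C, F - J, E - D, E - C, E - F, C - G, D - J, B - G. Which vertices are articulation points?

Removing E increases the component count from 2 to 3, so E is a cut vertex.
Removing H increases the component count from 2 to 3, so H is a cut vertex.
By contrast removing F leaves 2 components; it is not a cut vertex. No other vertex is a cut vertex either.

E, H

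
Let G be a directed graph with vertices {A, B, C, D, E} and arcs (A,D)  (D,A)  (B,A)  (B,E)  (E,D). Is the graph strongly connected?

There is no directed path from B to C, so the graph is not strongly connected.

No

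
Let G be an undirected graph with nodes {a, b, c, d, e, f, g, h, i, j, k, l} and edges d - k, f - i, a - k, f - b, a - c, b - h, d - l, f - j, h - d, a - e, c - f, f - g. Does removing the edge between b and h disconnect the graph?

No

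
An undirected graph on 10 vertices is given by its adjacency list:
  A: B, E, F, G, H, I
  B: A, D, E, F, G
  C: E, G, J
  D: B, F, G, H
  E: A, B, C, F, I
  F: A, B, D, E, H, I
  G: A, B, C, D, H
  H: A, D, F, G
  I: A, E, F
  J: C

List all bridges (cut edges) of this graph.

C-J

The edges on the cycle F-H-G-B-F are not bridges since each lies on that cycle.
But removing C-J disconnects C from J — this is a bridge.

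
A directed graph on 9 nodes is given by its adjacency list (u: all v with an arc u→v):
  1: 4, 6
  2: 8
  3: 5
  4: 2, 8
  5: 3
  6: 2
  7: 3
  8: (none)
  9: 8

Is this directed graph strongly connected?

No

There is no directed path from 9 to 6, so the graph is not strongly connected.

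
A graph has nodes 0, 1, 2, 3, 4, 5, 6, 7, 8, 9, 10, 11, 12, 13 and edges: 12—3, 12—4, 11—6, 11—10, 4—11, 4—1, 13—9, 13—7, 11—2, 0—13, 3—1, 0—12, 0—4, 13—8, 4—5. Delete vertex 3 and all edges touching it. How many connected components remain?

1

With 3 gone, the remaining components are: {0, 1, 2, 4, 5, 6, 7, 8, 9, 10, 11, 12, 13}.
That is 1 component.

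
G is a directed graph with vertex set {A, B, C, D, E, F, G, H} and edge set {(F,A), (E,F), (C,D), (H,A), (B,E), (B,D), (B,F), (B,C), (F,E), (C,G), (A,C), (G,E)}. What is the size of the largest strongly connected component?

5

{A, C, E, F, G} are all mutually reachable — one SCC of size 5.
{B} is an SCC by itself.
{D} is an SCC by itself.
{H} is an SCC by itself.
The largest has 5 vertices.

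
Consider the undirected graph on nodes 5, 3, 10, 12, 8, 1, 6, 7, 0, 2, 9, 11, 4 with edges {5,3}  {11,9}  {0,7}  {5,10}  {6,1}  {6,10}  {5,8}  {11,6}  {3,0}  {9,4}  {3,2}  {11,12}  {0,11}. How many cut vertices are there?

6

Removing 0 increases the component count from 1 to 2, so 0 is a cut vertex.
Removing 3 increases the component count from 1 to 2, so 3 is a cut vertex.
Removing 5 increases the component count from 1 to 2, so 5 is a cut vertex.
Likewise 6, 9, 11 are cut vertices.
By contrast removing 7 leaves 1 component; it is not a cut vertex. No other vertex is a cut vertex either.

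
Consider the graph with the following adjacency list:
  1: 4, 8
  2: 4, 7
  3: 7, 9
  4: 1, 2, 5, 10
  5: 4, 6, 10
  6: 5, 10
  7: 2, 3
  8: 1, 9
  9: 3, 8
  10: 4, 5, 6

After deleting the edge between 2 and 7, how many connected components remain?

2 and 7 are still connected via 2-4-1-8-9-3-7, so the component count stays at 1.

1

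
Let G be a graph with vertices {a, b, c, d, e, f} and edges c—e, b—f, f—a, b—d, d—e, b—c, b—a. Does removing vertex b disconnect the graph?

Deleting b raises the number of components from 1 to 2, so b is a cut vertex.

Yes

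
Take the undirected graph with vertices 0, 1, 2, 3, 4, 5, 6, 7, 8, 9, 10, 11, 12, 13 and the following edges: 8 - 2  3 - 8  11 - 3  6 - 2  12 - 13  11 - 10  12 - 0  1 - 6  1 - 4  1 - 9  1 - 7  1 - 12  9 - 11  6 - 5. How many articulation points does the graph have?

Removing 1 increases the component count from 1 to 4, so 1 is a cut vertex.
Removing 6 increases the component count from 1 to 2, so 6 is a cut vertex.
Removing 11 increases the component count from 1 to 2, so 11 is a cut vertex.
Likewise 12 is a cut vertex.
By contrast removing 0 leaves 1 component; it is not a cut vertex. No other vertex is a cut vertex either.

4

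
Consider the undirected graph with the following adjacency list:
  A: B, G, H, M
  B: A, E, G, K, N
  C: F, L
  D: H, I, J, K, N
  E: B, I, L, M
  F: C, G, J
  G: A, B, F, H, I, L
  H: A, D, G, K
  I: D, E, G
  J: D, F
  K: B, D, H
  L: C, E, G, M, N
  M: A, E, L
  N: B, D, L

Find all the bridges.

none

The edges on the cycle K-B-N-L-C-F-J-D-K are not bridges since each lies on that cycle.
Every edge lies on some cycle, so there are no bridges.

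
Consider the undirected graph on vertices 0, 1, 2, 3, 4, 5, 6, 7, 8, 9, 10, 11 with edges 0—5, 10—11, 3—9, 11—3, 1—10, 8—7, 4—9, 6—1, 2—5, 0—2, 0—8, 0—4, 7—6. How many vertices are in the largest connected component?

12

Starting from 0 we can reach 0, 1, 2, 3, 4, 5, 6, 7, 8, 9, 10, 11. That is one component of size 12.
The largest has 12 vertices.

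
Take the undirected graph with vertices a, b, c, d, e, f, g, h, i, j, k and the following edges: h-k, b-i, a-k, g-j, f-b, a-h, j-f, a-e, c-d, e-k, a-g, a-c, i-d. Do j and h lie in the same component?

From j we can reach a, b, c, d, e, f, g, h, i, j, k, which includes h.

Yes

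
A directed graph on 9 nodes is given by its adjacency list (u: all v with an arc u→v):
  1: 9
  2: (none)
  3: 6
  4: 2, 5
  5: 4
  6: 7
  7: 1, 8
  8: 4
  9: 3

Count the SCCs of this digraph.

4

{1, 3, 6, 7, 9} are all mutually reachable — one SCC of size 5.
{4, 5} are all mutually reachable — one SCC of size 2.
{8} is an SCC by itself.
{2} is an SCC by itself.
That gives 4 strongly connected components.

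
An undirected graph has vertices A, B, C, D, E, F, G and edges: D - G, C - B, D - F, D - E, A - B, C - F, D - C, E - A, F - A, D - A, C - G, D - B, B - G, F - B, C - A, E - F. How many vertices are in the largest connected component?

Starting from A we can reach A, B, C, D, E, F, G. That is one component of size 7.
The largest has 7 vertices.

7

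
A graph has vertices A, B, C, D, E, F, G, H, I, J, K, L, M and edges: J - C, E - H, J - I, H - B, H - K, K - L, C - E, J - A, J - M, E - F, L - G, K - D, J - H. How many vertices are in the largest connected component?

Starting from A we can reach A, B, C, D, E, F, G, H, I, J, K, L, M. That is one component of size 13.
The largest has 13 vertices.

13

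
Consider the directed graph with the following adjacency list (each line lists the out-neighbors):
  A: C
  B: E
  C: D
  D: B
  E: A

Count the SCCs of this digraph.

{A, B, C, D, E} are all mutually reachable — one SCC of size 5.
That gives 1 strongly connected component.

1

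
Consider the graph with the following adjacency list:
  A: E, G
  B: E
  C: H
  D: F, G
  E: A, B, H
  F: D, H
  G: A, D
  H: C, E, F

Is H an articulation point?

Yes

Deleting H raises the number of components from 1 to 2, so H is a cut vertex.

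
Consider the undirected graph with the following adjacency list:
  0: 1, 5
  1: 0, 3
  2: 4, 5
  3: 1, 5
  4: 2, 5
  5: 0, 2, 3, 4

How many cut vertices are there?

1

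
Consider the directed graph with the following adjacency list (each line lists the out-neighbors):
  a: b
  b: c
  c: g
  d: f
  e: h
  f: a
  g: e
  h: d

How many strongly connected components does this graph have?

{a, b, c, d, e, f, g, h} are all mutually reachable — one SCC of size 8.
That gives 1 strongly connected component.

1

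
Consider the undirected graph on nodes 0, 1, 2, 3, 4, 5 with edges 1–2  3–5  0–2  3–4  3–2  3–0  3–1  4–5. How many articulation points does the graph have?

1

Removing 3 increases the component count from 1 to 2, so 3 is a cut vertex.
By contrast removing 2 leaves 1 component; it is not a cut vertex. No other vertex is a cut vertex either.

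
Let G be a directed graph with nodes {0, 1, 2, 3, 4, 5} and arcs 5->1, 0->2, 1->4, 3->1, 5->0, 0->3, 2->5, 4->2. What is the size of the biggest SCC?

6

{0, 1, 2, 3, 4, 5} are all mutually reachable — one SCC of size 6.
The largest has 6 vertices.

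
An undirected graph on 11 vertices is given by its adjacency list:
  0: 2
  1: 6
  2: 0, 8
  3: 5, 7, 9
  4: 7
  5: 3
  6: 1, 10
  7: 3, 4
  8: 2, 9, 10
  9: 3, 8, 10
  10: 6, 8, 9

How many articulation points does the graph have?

Removing 2 increases the component count from 1 to 2, so 2 is a cut vertex.
Removing 3 increases the component count from 1 to 3, so 3 is a cut vertex.
Removing 6 increases the component count from 1 to 2, so 6 is a cut vertex.
Likewise 7, 8, 9, 10 are cut vertices.
By contrast removing 1 leaves 1 component; it is not a cut vertex. No other vertex is a cut vertex either.

7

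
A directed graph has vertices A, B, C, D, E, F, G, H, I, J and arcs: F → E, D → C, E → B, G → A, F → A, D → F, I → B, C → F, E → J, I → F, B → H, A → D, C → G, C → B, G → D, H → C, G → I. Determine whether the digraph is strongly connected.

There is no directed path from J to I, so the graph is not strongly connected.

No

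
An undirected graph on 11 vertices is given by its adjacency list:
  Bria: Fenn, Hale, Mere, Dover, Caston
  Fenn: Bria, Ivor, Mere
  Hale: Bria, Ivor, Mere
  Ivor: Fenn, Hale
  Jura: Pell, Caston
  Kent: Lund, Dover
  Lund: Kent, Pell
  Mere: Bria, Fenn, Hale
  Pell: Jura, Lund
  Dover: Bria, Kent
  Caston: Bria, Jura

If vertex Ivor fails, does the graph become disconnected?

Deleting Ivor leaves 1 component (was 1) (its neighbors Fenn, Hale remain connected to each other), so Ivor is not a cut vertex.

No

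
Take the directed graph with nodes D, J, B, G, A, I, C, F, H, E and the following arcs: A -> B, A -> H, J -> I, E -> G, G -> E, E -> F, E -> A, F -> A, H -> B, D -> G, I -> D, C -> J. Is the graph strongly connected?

No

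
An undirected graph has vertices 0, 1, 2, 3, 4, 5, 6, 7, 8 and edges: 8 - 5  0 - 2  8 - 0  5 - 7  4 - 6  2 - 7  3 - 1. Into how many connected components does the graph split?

Starting from 1 we can reach 1, 3. That is one component of size 2.
Starting from 4 we can reach 4, 6. That is one component of size 2.
Starting from 0 we can reach 0, 2, 5, 7, 8. That is one component of size 5.
Total: 3 components.

3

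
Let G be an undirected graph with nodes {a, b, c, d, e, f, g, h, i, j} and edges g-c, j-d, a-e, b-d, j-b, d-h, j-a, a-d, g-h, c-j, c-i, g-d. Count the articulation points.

2

Removing a increases the component count from 2 to 3, so a is a cut vertex.
Removing c increases the component count from 2 to 3, so c is a cut vertex.
By contrast removing g leaves 2 components; it is not a cut vertex. No other vertex is a cut vertex either.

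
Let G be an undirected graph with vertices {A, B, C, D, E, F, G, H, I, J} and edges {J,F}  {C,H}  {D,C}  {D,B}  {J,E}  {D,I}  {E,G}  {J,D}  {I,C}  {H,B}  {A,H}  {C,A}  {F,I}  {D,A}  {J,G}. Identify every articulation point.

J

Removing J increases the component count from 1 to 2, so J is a cut vertex.
By contrast removing E leaves 1 component; it is not a cut vertex. No other vertex is a cut vertex either.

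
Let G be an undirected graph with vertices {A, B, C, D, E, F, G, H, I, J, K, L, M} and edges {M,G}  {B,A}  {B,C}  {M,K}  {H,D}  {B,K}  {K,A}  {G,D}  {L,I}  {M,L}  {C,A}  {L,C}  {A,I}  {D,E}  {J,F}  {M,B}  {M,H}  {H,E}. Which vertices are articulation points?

M

Removing M increases the component count from 2 to 3, so M is a cut vertex.
By contrast removing C leaves 2 components; it is not a cut vertex. No other vertex is a cut vertex either.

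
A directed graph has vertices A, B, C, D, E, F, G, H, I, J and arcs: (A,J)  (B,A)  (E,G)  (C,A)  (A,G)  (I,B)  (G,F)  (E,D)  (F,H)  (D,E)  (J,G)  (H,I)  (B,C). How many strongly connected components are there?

2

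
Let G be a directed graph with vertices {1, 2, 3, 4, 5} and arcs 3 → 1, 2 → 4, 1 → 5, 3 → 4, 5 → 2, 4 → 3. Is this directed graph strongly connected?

From 3 we can reach every vertex (1, 2, 3, 4, 5), and every vertex can reach 3 (1, 2, 3, 4, 5). So the whole graph is one strongly connected component.

Yes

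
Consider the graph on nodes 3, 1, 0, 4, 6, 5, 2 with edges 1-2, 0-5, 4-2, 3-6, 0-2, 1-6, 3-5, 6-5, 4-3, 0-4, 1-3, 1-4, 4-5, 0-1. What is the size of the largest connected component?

7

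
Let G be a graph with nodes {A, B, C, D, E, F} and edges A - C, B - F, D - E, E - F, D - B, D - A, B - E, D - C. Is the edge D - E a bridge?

No

After removing D - E, the path D-B-E still connects them, so the edge is not a bridge.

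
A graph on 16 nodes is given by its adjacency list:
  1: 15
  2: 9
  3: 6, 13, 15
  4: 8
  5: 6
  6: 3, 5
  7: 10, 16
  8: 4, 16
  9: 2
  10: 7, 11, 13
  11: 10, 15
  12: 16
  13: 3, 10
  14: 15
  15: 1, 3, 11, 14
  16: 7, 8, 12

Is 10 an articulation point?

Yes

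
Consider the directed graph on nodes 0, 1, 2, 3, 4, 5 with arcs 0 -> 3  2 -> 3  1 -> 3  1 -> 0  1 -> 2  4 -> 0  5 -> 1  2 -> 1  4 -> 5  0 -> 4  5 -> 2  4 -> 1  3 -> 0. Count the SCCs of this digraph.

{0, 1, 2, 3, 4, 5} are all mutually reachable — one SCC of size 6.
That gives 1 strongly connected component.

1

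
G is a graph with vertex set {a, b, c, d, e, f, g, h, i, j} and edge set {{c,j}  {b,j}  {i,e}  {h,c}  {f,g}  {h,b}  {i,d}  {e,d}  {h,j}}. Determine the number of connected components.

a is isolated — a component by itself.
Starting from f we can reach f, g. That is one component of size 2.
Starting from d we can reach d, e, i. That is one component of size 3.
Starting from b we can reach b, c, h, j. That is one component of size 4.
Total: 4 components.

4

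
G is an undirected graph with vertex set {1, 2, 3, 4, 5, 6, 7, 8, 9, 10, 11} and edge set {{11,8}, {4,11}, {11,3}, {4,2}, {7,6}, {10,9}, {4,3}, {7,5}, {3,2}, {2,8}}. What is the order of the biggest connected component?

1 is isolated — a component by itself.
Starting from 9 we can reach 9, 10. That is one component of size 2.
Starting from 5 we can reach 5, 6, 7. That is one component of size 3.
Starting from 2 we can reach 2, 3, 4, 8, 11. That is one component of size 5.
The largest has 5 vertices.

5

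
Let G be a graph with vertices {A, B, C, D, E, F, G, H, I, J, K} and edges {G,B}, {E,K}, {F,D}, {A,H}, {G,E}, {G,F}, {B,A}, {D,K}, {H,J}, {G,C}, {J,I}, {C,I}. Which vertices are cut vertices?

Removing G increases the component count from 1 to 2, so G is a cut vertex.
By contrast removing H leaves 1 component; it is not a cut vertex. No other vertex is a cut vertex either.

G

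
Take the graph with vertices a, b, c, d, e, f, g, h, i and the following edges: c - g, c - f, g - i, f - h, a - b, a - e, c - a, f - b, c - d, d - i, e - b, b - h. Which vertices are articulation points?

c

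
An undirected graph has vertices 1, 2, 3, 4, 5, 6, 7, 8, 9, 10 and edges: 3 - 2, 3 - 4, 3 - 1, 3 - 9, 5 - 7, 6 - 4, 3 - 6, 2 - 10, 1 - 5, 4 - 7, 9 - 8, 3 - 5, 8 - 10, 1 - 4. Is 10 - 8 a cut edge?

No

After removing 10 - 8, the path 10-2-3-9-8 still connects them, so the edge is not a bridge.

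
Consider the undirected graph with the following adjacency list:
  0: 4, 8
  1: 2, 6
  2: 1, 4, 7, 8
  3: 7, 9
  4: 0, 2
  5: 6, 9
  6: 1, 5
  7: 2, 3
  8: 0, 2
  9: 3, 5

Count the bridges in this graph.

0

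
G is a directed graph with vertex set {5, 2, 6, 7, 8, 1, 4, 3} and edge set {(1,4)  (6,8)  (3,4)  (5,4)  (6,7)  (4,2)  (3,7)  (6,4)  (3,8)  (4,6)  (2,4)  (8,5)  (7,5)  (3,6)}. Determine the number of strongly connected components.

3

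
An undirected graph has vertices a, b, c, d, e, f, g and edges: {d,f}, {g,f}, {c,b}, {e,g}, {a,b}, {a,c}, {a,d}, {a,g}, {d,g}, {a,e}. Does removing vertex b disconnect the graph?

Deleting b leaves 1 component (was 1) (its neighbors a, c remain connected to each other), so b is not a cut vertex.

No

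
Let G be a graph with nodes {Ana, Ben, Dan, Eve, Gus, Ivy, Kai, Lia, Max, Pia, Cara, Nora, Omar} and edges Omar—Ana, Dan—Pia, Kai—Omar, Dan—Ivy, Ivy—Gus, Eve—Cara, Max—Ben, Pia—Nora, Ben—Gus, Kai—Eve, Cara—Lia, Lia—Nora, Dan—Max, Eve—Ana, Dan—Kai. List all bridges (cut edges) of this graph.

The edges on the cycle Dan-Max-Ben-Gus-Ivy-Dan are not bridges since each lies on that cycle.
Every edge lies on some cycle, so there are no bridges.

none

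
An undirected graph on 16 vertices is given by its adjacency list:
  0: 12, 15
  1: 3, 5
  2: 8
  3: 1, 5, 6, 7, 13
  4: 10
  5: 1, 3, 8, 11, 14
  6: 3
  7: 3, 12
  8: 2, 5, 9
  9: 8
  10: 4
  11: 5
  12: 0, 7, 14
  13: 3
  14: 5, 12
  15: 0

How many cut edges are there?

9

The edges on the cycle 14-5-3-7-12-14 are not bridges since each lies on that cycle.
But removing 13-3 disconnects 13 from 3; removing 8-9 disconnects 8 from 9; removing 5-11 disconnects 5 from 11; removing 5-8 disconnects 5 from 8 — these are bridges.
In total 9 edges are bridges.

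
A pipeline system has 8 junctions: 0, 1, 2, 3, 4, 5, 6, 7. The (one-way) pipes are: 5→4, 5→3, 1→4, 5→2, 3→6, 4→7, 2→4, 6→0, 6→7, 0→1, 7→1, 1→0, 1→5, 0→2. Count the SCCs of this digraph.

1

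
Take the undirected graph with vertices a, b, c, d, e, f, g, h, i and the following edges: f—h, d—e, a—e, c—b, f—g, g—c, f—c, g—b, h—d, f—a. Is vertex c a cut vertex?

No

Deleting c leaves 2 components (was 2), so c is not a cut vertex.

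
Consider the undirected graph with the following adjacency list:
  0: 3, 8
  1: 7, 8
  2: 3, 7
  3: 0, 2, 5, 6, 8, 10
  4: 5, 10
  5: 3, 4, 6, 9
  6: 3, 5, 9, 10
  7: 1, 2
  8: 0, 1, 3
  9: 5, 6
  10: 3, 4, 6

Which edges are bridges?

The edges on the cycle 3-10-4-5-3 are not bridges since each lies on that cycle.
Every edge lies on some cycle, so there are no bridges.

none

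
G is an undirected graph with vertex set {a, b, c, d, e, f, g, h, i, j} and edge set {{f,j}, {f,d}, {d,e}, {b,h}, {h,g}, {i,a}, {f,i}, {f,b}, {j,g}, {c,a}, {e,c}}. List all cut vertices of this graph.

Removing f increases the component count from 1 to 2, so f is a cut vertex.
By contrast removing j leaves 1 component; it is not a cut vertex. No other vertex is a cut vertex either.

f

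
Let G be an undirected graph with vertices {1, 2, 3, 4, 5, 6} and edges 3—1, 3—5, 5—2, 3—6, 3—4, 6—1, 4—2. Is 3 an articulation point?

Yes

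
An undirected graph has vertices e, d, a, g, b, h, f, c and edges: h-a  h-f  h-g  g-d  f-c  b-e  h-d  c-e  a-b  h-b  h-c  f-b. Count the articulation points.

1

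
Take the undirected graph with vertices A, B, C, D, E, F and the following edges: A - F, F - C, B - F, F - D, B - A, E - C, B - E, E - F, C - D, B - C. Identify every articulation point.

none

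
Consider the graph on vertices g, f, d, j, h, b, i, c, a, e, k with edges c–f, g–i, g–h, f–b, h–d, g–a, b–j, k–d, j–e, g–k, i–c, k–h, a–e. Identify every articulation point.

Removing g increases the component count from 1 to 2, so g is a cut vertex.
By contrast removing c leaves 1 component; it is not a cut vertex. No other vertex is a cut vertex either.

g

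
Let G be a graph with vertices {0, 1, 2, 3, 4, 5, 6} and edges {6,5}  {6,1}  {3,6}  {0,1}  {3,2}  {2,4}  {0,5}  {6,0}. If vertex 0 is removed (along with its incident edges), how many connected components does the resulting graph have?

With 0 gone, the remaining components are: {1, 2, 3, 4, 5, 6}.
That is 1 component.

1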